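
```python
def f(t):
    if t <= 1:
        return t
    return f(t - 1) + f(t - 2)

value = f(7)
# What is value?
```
Call trace (a repeated sub-call is expanded the first time; later identical calls just restate its return value):
f(t=7)
  f(t=6)
    f(t=5)
      f(t=4)
        f(t=3)
          f(t=2)
            f(t=1)
            -> return 1
            f(t=0)
            -> return 0
          -> return 1
          f(t=1)
          -> return 1
        -> return 2
        f(t=2) -> return 1  (same call as traced above)
      -> return 3
      f(t=3) -> return 2  (same call as traced above)
    -> return 5
    f(t=4) -> return 3  (same call as traced above)
  -> return 8
  f(t=5) -> return 5  (same call as traced above)
-> return 13

Final answer: 13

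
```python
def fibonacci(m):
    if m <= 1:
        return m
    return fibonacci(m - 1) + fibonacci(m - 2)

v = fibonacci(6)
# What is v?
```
Call trace (a repeated sub-call is expanded the first time; later identical calls just restate its return value):
fibonacci(m=6)
  fibonacci(m=5)
    fibonacci(m=4)
      fibonacci(m=3)
        fibonacci(m=2)
          fibonacci(m=1)
          -> return 1
          fibonacci(m=0)
          -> return 0
        -> return 1
        fibonacci(m=1)
        -> return 1
      -> return 2
      fibonacci(m=2) -> return 1  (same call as traced above)
    -> return 3
    fibonacci(m=3) -> return 2  (same call as traced above)
  -> return 5
  fibonacci(m=4) -> return 3  (same call as traced above)
-> return 8

Final answer: 8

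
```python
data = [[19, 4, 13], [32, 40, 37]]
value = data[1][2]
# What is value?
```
Trace:
  data=[[19, 4, 13], [32, 40, 37]]
  data=[[19, 4, 13], [32, 40, 37]], value=37

Final answer: 37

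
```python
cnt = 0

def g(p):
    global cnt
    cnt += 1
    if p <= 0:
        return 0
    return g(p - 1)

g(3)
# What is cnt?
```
Call trace:
g(p=3)
  g(p=2)
    g(p=1)
      g(p=0)
      -> return 0
    -> return 0
  -> return 0
-> return 0

cnt is incremented once per call. g is entered once for each p = 3, 2, 1, 0 (the p <= 0 call returns without recursing), i.e. 3 + 1 calls.
cnt = 4

Final answer: 4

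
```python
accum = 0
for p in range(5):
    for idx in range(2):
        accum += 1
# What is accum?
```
Trace:
  accum=0
  accum=1, p=0, idx=0
  accum=2, p=0, idx=1
  accum=3, p=1, idx=0
  accum=4, p=1, idx=1
  accum=5, p=2, idx=0
  accum=6, p=2, idx=1
  accum=7, p=3, idx=0
  accum=8, p=3, idx=1
  accum=9, p=4, idx=0
  accum=10, p=4, idx=1

Final answer: 10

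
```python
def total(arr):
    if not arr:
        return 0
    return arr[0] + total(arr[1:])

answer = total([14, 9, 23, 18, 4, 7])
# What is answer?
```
Call trace:
total(arr=[14, 9, 23, 18, 4, 7])
  total(arr=[9, 23, 18, 4, 7])
    total(arr=[23, 18, 4, 7])
      total(arr=[18, 4, 7])
        total(arr=[4, 7])
          total(arr=[7])
            total(arr=[])
            -> return 0
          -> return 7
        -> return 11
      -> return 29
    -> return 52
  -> return 61
-> return 75

Final answer: 75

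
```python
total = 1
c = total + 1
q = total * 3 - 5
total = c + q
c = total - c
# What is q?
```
Trace:
  total=1
  total=1, c=2
  total=1, c=2, q=-2
  total=0, c=2, q=-2
  total=0, c=-2, q=-2

Final answer: -2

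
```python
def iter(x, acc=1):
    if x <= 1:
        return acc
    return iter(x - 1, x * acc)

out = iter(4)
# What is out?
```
Call trace:
iter(x=4, acc=1)
  iter(x=3, acc=4)
    iter(x=2, acc=12)
      iter(x=1, acc=24)
      -> return 24
    -> return 24
  -> return 24
-> return 24

Final answer: 24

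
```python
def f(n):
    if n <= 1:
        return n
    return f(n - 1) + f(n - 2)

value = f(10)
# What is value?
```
Call trace (a repeated sub-call is expanded the first time; later identical calls just restate its return value):
f(n=10)
  f(n=9)
    f(n=8)
      f(n=7)
        f(n=6)
          f(n=5)
            f(n=4)
              f(n=3)
                f(n=2)
                  f(n=1)
                  -> return 1
                  f(n=0)
                  -> return 0
                -> return 1
                f(n=1)
                -> return 1
              -> return 2
              f(n=2) -> return 1  (same call as traced above)
            -> return 3
            f(n=3) -> return 2  (same call as traced above)
          -> return 5
          f(n=4) -> return 3  (same call as traced above)
        -> return 8
        f(n=5) -> return 5  (same call as traced above)
      -> return 13
      f(n=6) -> return 8  (same call as traced above)
    -> return 21
    f(n=7) -> return 13  (same call as traced above)
  -> return 34
  f(n=8) -> return 21  (same call as traced above)
-> return 55

Final answer: 55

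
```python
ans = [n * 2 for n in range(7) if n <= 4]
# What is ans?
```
Trace:
  n=0
  n=1
  n=2
  n=3
  n=4
  n=5
  n=6
  ans=[0, 2, 4, 6, 8]

Final answer: [0, 2, 4, 6, 8]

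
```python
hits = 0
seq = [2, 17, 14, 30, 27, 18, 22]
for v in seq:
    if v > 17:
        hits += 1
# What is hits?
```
Trace:
  hits=0
  hits=0, v=2
  hits=0, v=17
  hits=0, v=14
  hits=1, v=30
  hits=2, v=27
  hits=3, v=18
  hits=4, v=22

Final answer: 4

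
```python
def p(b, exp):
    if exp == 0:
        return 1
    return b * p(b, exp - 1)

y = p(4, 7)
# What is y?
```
Call trace:
p(b=4, exp=7)
  p(b=4, exp=6)
    p(b=4, exp=5)
      p(b=4, exp=4)
        p(b=4, exp=3)
          p(b=4, exp=2)
            p(b=4, exp=1)
              p(b=4, exp=0)
              -> return 1
            -> return 4
          -> return 16
        -> return 64
      -> return 256
    -> return 1024
  -> return 4096
-> return 16384

Final answer: 16384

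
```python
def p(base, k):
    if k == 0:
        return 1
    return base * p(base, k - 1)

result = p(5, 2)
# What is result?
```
Call trace:
p(base=5, k=2)
  p(base=5, k=1)
    p(base=5, k=0)
    -> return 1
  -> return 5
-> return 25

Final answer: 25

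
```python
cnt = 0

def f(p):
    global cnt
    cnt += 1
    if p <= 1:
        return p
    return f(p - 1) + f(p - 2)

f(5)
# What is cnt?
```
Call trace (a repeated sub-call is expanded the first time; later identical calls just restate its return value):
f(p=5)
  f(p=4)
    f(p=3)
      f(p=2)
        f(p=1)
        -> return 1
        f(p=0)
        -> return 0
      -> return 1
      f(p=1)
      -> return 1
    -> return 2
    f(p=2) -> return 1  (same call as traced above)
  -> return 3
  f(p=3) -> return 2  (same call as traced above)
-> return 5

cnt is incremented once per call, so count the calls in each subtree. Let C(p) = number of calls made by f(p).
C(0) = C(1) = 1 (base case, no recursion); C(p) = 1 + C(p - 1) + C(p - 2) otherwise.
C(2) = 1 + C(1) + C(0) = 1 + 1 + 1 = 3
C(3) = 1 + C(2) + C(1) = 1 + 3 + 1 = 5
C(4) = 1 + C(3) + C(2) = 1 + 5 + 3 = 9
C(5) = 1 + C(4) + C(3) = 1 + 9 + 5 = 15
cnt = C(5) = 15

Final answer: 15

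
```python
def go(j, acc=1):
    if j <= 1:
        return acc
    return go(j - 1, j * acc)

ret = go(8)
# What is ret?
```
Call trace:
go(j=8, acc=1)
  go(j=7, acc=8)
    go(j=6, acc=56)
      go(j=5, acc=336)
        go(j=4, acc=1680)
          go(j=3, acc=6720)
            go(j=2, acc=20160)
              go(j=1, acc=40320)
              -> return 40320
            -> return 40320
          -> return 40320
        -> return 40320
      -> return 40320
    -> return 40320
  -> return 40320
-> return 40320

Final answer: 40320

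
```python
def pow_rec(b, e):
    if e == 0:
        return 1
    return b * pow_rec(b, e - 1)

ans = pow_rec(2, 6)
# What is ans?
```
Call trace:
pow_rec(b=2, e=6)
  pow_rec(b=2, e=5)
    pow_rec(b=2, e=4)
      pow_rec(b=2, e=3)
        pow_rec(b=2, e=2)
          pow_rec(b=2, e=1)
            pow_rec(b=2, e=0)
            -> return 1
          -> return 2
        -> return 4
      -> return 8
    -> return 16
  -> return 32
-> return 64

Final answer: 64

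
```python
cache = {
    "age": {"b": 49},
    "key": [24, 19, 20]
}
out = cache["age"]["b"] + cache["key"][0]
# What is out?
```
Trace:
  cache={'age': {'b': 49}, 'key': [24, 19, 20]}
  cache={'age': {'b': 49}, 'key': [24, 19, 20]}, out=73

Final answer: 73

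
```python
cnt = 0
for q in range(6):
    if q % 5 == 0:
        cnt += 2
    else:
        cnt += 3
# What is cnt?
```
Trace:
  cnt=0
  cnt=2, q=0
  cnt=5, q=1
  cnt=8, q=2
  cnt=11, q=3
  cnt=14, q=4
  cnt=16, q=5

Final answer: 16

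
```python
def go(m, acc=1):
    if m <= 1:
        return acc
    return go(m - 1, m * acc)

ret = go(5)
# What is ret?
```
Call trace:
go(m=5, acc=1)
  go(m=4, acc=5)
    go(m=3, acc=20)
      go(m=2, acc=60)
        go(m=1, acc=120)
        -> return 120
      -> return 120
    -> return 120
  -> return 120
-> return 120

Final answer: 120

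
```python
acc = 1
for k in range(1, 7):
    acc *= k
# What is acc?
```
Trace:
  acc=1
  acc=1, k=1
  acc=2, k=2
  acc=6, k=3
  acc=24, k=4
  acc=120, k=5
  acc=720, k=6

Final answer: 720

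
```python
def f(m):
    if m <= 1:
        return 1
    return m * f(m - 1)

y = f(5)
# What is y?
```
Call trace:
f(m=5)
  f(m=4)
    f(m=3)
      f(m=2)
        f(m=1)
        -> return 1
      -> return 2
    -> return 6
  -> return 24
-> return 120

Final answer: 120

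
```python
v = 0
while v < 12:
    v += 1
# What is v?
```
Trace:
  v=0
  v=1
  v=2
  v=3
  v=4
  v=5
  v=6
  v=7
  v=8
  v=9
  v=10
  v=11
  v=12

Final answer: 12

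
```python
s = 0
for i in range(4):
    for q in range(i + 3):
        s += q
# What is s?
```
Trace:
  s=0
  s=0, i=0, q=0
  s=1, i=0, q=1
  s=3, i=0, q=2
  s=3, i=1, q=0
  s=4, i=1, q=1
  s=6, i=1, q=2
  s=9, i=1, q=3
  s=9, i=2, q=0
  s=10, i=2, q=1
  s=12, i=2, q=2
  s=15, i=2, q=3
  s=19, i=2, q=4
  s=19, i=3, q=0
  s=20, i=3, q=1
  s=22, i=3, q=2
  s=25, i=3, q=3
  s=29, i=3, q=4
  s=34, i=3, q=5

Final answer: 34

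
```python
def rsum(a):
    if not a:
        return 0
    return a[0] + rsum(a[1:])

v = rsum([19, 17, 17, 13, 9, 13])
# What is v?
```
Call trace:
rsum(a=[19, 17, 17, 13, 9, 13])
  rsum(a=[17, 17, 13, 9, 13])
    rsum(a=[17, 13, 9, 13])
      rsum(a=[13, 9, 13])
        rsum(a=[9, 13])
          rsum(a=[13])
            rsum(a=[])
            -> return 0
          -> return 13
        -> return 22
      -> return 35
    -> return 52
  -> return 69
-> return 88

Final answer: 88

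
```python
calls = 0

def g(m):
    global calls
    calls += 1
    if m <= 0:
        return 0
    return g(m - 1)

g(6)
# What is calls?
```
Call trace:
g(m=6)
  g(m=5)
    g(m=4)
      g(m=3)
        g(m=2)
          g(m=1)
            g(m=0)
            -> return 0
          -> return 0
        -> return 0
      -> return 0
    -> return 0
  -> return 0
-> return 0

calls is incremented once per call. g is entered once for each m = 6, 5, 4, 3, 2, 1, 0 (the m <= 0 call returns without recursing), i.e. 6 + 1 calls.
calls = 7

Final answer: 7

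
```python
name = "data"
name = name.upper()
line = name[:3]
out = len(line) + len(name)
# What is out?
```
Trace:
  name='data'
  name='DATA'
  name='DATA', line='DAT'
  name='DATA', line='DAT', out=7

Final answer: 7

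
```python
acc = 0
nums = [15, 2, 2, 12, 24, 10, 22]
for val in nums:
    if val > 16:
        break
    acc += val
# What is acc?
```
Trace:
  acc=0
  acc=15, val=15
  acc=17, val=2
  acc=19, val=2
  acc=31, val=12
  acc=31, val=24

Final answer: 31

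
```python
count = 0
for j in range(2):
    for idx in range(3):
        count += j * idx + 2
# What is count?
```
Trace:
  count=0
  count=2, j=0, idx=0
  count=4, j=0, idx=1
  count=6, j=0, idx=2
  count=8, j=1, idx=0
  count=11, j=1, idx=1
  count=15, j=1, idx=2

Final answer: 15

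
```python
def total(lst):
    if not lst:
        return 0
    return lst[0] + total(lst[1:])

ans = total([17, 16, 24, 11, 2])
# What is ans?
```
Call trace:
total(lst=[17, 16, 24, 11, 2])
  total(lst=[16, 24, 11, 2])
    total(lst=[24, 11, 2])
      total(lst=[11, 2])
        total(lst=[2])
          total(lst=[])
          -> return 0
        -> return 2
      -> return 13
    -> return 37
  -> return 53
-> return 70

Final answer: 70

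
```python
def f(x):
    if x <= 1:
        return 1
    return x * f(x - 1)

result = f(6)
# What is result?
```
Call trace:
f(x=6)
  f(x=5)
    f(x=4)
      f(x=3)
        f(x=2)
          f(x=1)
          -> return 1
        -> return 2
      -> return 6
    -> return 24
  -> return 120
-> return 720

Final answer: 720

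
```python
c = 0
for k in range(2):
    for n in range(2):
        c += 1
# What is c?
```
Trace:
  c=0
  c=1, k=0, n=0
  c=2, k=0, n=1
  c=3, k=1, n=0
  c=4, k=1, n=1

Final answer: 4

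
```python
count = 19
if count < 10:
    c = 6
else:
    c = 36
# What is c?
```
Trace:
  count=19
  count=19, c=36

Final answer: 36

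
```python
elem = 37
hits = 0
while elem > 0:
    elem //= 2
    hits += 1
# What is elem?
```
Trace:
  elem=37
  elem=37, hits=0
  elem=18, hits=1
  elem=9, hits=2
  elem=4, hits=3
  elem=2, hits=4
  elem=1, hits=5
  elem=0, hits=6

Final answer: 0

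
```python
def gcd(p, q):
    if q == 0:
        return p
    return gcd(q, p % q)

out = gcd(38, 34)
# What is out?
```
Call trace:
gcd(p=38, q=34)
  gcd(p=34, q=4)
    gcd(p=4, q=2)
      gcd(p=2, q=0)
      -> return 2
    -> return 2
  -> return 2
-> return 2

Final answer: 2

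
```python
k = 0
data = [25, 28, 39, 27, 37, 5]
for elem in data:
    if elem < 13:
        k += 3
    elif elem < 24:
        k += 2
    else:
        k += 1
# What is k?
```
Trace:
  k=0
  k=1, elem=25
  k=2, elem=28
  k=3, elem=39
  k=4, elem=27
  k=5, elem=37
  k=8, elem=5

Final answer: 8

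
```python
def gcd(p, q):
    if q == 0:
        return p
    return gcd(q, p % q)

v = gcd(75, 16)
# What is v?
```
Call trace:
gcd(p=75, q=16)
  gcd(p=16, q=11)
    gcd(p=11, q=5)
      gcd(p=5, q=1)
        gcd(p=1, q=0)
        -> return 1
      -> return 1
    -> return 1
  -> return 1
-> return 1

Final answer: 1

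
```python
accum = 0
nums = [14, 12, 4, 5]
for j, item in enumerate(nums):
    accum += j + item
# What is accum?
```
Trace:
  accum=0
  accum=14, j=0, item=14
  accum=27, j=1, item=12
  accum=33, j=2, item=4
  accum=41, j=3, item=5

Final answer: 41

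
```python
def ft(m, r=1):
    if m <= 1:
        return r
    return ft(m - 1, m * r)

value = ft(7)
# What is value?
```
Call trace:
ft(m=7, r=1)
  ft(m=6, r=7)
    ft(m=5, r=42)
      ft(m=4, r=210)
        ft(m=3, r=840)
          ft(m=2, r=2520)
            ft(m=1, r=5040)
            -> return 5040
          -> return 5040
        -> return 5040
      -> return 5040
    -> return 5040
  -> return 5040
-> return 5040

Final answer: 5040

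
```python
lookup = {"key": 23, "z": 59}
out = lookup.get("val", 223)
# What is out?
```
Trace:
  lookup={'key': 23, 'z': 59}
  lookup={'key': 23, 'z': 59}, out=223

Final answer: 223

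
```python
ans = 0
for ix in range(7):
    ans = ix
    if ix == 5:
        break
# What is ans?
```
Trace:
  ans=0
  ans=0, ix=0
  ans=1, ix=1
  ans=2, ix=2
  ans=3, ix=3
  ans=4, ix=4
  ans=5, ix=5

Final answer: 5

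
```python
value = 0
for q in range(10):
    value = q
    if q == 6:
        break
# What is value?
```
Trace:
  value=0
  value=0, q=0
  value=1, q=1
  value=2, q=2
  value=3, q=3
  value=4, q=4
  value=5, q=5
  value=6, q=6

Final answer: 6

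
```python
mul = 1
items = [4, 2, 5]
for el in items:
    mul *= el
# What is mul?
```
Trace:
  mul=1
  mul=4, el=4
  mul=8, el=2
  mul=40, el=5

Final answer: 40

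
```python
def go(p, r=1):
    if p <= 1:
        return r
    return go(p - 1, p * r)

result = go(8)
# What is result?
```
Call trace:
go(p=8, r=1)
  go(p=7, r=8)
    go(p=6, r=56)
      go(p=5, r=336)
        go(p=4, r=1680)
          go(p=3, r=6720)
            go(p=2, r=20160)
              go(p=1, r=40320)
              -> return 40320
            -> return 40320
          -> return 40320
        -> return 40320
      -> return 40320
    -> return 40320
  -> return 40320
-> return 40320

Final answer: 40320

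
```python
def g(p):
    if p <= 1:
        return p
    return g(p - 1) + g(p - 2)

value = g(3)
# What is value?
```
Call trace:
g(p=3)
  g(p=2)
    g(p=1)
    -> return 1
    g(p=0)
    -> return 0
  -> return 1
  g(p=1)
  -> return 1
-> return 2

Final answer: 2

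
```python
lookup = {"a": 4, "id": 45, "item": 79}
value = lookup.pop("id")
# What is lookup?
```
Trace:
  lookup={'a': 4, 'id': 45, 'item': 79}
  lookup={'a': 4, 'item': 79}, value=45

Final answer: {'a': 4, 'item': 79}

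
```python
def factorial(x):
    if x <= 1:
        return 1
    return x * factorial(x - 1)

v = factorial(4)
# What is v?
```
Call trace:
factorial(x=4)
  factorial(x=3)
    factorial(x=2)
      factorial(x=1)
      -> return 1
    -> return 2
  -> return 6
-> return 24

Final answer: 24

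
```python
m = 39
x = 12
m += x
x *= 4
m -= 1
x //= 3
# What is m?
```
Trace:
  m=39
  m=39, x=12
  m=51, x=12
  m=51, x=48
  m=50, x=48
  m=50, x=16

Final answer: 50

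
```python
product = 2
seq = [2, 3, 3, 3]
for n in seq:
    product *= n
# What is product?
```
Trace:
  product=2
  product=4, n=2
  product=12, n=3
  product=36, n=3
  product=108, n=3

Final answer: 108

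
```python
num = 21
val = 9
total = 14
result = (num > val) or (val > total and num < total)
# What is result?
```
Trace:
  num=21
  num=21, val=9
  num=21, val=9, total=14
  num=21, val=9, total=14, result=True

Final answer: True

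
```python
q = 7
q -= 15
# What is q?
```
Trace:
  q=7
  q=-8

Final answer: -8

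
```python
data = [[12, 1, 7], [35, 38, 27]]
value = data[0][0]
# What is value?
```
Trace:
  data=[[12, 1, 7], [35, 38, 27]]
  data=[[12, 1, 7], [35, 38, 27]], value=12

Final answer: 12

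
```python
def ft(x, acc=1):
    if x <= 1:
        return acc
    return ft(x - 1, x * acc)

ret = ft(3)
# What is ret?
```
Call trace:
ft(x=3, acc=1)
  ft(x=2, acc=3)
    ft(x=1, acc=6)
    -> return 6
  -> return 6
-> return 6

Final answer: 6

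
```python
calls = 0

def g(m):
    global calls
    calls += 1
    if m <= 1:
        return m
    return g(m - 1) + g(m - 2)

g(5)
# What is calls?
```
Call trace (a repeated sub-call is expanded the first time; later identical calls just restate its return value):
g(m=5)
  g(m=4)
    g(m=3)
      g(m=2)
        g(m=1)
        -> return 1
        g(m=0)
        -> return 0
      -> return 1
      g(m=1)
      -> return 1
    -> return 2
    g(m=2) -> return 1  (same call as traced above)
  -> return 3
  g(m=3) -> return 2  (same call as traced above)
-> return 5

calls is incremented once per call, so count the calls in each subtree. Let C(m) = number of calls made by g(m).
C(0) = C(1) = 1 (base case, no recursion); C(m) = 1 + C(m - 1) + C(m - 2) otherwise.
C(2) = 1 + C(1) + C(0) = 1 + 1 + 1 = 3
C(3) = 1 + C(2) + C(1) = 1 + 3 + 1 = 5
C(4) = 1 + C(3) + C(2) = 1 + 5 + 3 = 9
C(5) = 1 + C(4) + C(3) = 1 + 9 + 5 = 15
calls = C(5) = 15

Final answer: 15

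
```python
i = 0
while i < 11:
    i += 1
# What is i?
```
Trace:
  i=0
  i=1
  i=2
  i=3
  i=4
  i=5
  i=6
  i=7
  i=8
  i=9
  i=10
  i=11

Final answer: 11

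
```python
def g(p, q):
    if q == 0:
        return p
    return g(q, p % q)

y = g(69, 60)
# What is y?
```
Call trace:
g(p=69, q=60)
  g(p=60, q=9)
    g(p=9, q=6)
      g(p=6, q=3)
        g(p=3, q=0)
        -> return 3
      -> return 3
    -> return 3
  -> return 3
-> return 3

Final answer: 3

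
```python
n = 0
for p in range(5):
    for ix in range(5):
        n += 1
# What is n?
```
Trace:
  n=0
  n=1, p=0, ix=0
  n=2, p=0, ix=1
  n=3, p=0, ix=2
  n=4, p=0, ix=3
  n=5, p=0, ix=4
  n=6, p=1, ix=0
  n=7, p=1, ix=1
  n=8, p=1, ix=2
  n=9, p=1, ix=3
  n=10, p=1, ix=4
  n=11, p=2, ix=0
  n=12, p=2, ix=1
  n=13, p=2, ix=2
  n=14, p=2, ix=3
  n=15, p=2, ix=4
  n=16, p=3, ix=0
  n=17, p=3, ix=1
  n=18, p=3, ix=2
  n=19, p=3, ix=3
  n=20, p=3, ix=4
  n=21, p=4, ix=0
  n=22, p=4, ix=1
  n=23, p=4, ix=2
  n=24, p=4, ix=3
  n=25, p=4, ix=4

Final answer: 25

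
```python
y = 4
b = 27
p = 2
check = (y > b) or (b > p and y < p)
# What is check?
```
Trace:
  y=4
  y=4, b=27
  y=4, b=27, p=2
  y=4, b=27, p=2, check=False

Final answer: False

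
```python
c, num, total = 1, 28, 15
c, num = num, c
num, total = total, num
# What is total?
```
Trace:
  c=1, num=28, total=15
  c=28, num=1, total=15
  c=28, num=15, total=1

Final answer: 1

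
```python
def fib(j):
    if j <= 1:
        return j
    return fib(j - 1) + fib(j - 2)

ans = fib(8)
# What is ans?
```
Call trace (a repeated sub-call is expanded the first time; later identical calls just restate its return value):
fib(j=8)
  fib(j=7)
    fib(j=6)
      fib(j=5)
        fib(j=4)
          fib(j=3)
            fib(j=2)
              fib(j=1)
              -> return 1
              fib(j=0)
              -> return 0
            -> return 1
            fib(j=1)
            -> return 1
          -> return 2
          fib(j=2) -> return 1  (same call as traced above)
        -> return 3
        fib(j=3) -> return 2  (same call as traced above)
      -> return 5
      fib(j=4) -> return 3  (same call as traced above)
    -> return 8
    fib(j=5) -> return 5  (same call as traced above)
  -> return 13
  fib(j=6) -> return 8  (same call as traced above)
-> return 21

Final answer: 21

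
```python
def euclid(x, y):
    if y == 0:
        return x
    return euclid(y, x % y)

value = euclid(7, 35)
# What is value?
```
Call trace:
euclid(x=7, y=35)
  euclid(x=35, y=7)
    euclid(x=7, y=0)
    -> return 7
  -> return 7
-> return 7

Final answer: 7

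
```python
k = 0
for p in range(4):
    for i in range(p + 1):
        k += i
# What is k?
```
Trace:
  k=0
  k=0, p=0, i=0
  k=0, p=1, i=0
  k=1, p=1, i=1
  k=1, p=2, i=0
  k=2, p=2, i=1
  k=4, p=2, i=2
  k=4, p=3, i=0
  k=5, p=3, i=1
  k=7, p=3, i=2
  k=10, p=3, i=3

Final answer: 10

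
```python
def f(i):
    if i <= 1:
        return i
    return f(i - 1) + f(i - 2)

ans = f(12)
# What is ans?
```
Call trace (a repeated sub-call is expanded the first time; later identical calls just restate its return value):
f(i=12)
  f(i=11)
    f(i=10)
      f(i=9)
        f(i=8)
          f(i=7)
            f(i=6)
              f(i=5)
                f(i=4)
                  f(i=3)
                    f(i=2)
                      f(i=1)
                      -> return 1
                      f(i=0)
                      -> return 0
                    -> return 1
                    f(i=1)
                    -> return 1
                  -> return 2
                  f(i=2) -> return 1  (same call as traced above)
                -> return 3
                f(i=3) -> return 2  (same call as traced above)
              -> return 5
              f(i=4) -> return 3  (same call as traced above)
            -> return 8
            f(i=5) -> return 5  (same call as traced above)
          -> return 13
          f(i=6) -> return 8  (same call as traced above)
        -> return 21
        f(i=7) -> return 13  (same call as traced above)
      -> return 34
      f(i=8) -> return 21  (same call as traced above)
    -> return 55
    f(i=9) -> return 34  (same call as traced above)
  -> return 89
  f(i=10) -> return 55  (same call as traced above)
-> return 144

Final answer: 144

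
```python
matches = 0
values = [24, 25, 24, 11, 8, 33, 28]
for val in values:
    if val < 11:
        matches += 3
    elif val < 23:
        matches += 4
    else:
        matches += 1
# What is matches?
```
Trace:
  matches=0
  matches=1, val=24
  matches=2, val=25
  matches=3, val=24
  matches=7, val=11
  matches=10, val=8
  matches=11, val=33
  matches=12, val=28

Final answer: 12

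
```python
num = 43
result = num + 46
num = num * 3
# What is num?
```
Trace:
  num=43
  num=43, result=89
  num=129, result=89

Final answer: 129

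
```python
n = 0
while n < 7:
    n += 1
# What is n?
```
Trace:
  n=0
  n=1
  n=2
  n=3
  n=4
  n=5
  n=6
  n=7

Final answer: 7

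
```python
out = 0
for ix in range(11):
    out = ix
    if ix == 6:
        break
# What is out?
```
Trace:
  out=0
  out=0, ix=0
  out=1, ix=1
  out=2, ix=2
  out=3, ix=3
  out=4, ix=4
  out=5, ix=5
  out=6, ix=6

Final answer: 6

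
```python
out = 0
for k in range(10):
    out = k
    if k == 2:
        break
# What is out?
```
Trace:
  out=0
  out=0, k=0
  out=1, k=1
  out=2, k=2

Final answer: 2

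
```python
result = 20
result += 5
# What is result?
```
Trace:
  result=20
  result=25

Final answer: 25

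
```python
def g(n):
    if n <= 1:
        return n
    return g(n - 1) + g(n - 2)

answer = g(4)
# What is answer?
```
Call trace (a repeated sub-call is expanded the first time; later identical calls just restate its return value):
g(n=4)
  g(n=3)
    g(n=2)
      g(n=1)
      -> return 1
      g(n=0)
      -> return 0
    -> return 1
    g(n=1)
    -> return 1
  -> return 2
  g(n=2) -> return 1  (same call as traced above)
-> return 3

Final answer: 3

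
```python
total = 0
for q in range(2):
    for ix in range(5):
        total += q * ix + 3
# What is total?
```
Trace:
  total=0
  total=3, q=0, ix=0
  total=6, q=0, ix=1
  total=9, q=0, ix=2
  total=12, q=0, ix=3
  total=15, q=0, ix=4
  total=18, q=1, ix=0
  total=22, q=1, ix=1
  total=27, q=1, ix=2
  total=33, q=1, ix=3
  total=40, q=1, ix=4

Final answer: 40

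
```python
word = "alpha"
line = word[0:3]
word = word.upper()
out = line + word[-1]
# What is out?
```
Trace:
  word='alpha'
  word='alpha', line='alp'
  word='ALPHA', line='alp'
  word='ALPHA', line='alp', out='alpA'

Final answer: 'alpA'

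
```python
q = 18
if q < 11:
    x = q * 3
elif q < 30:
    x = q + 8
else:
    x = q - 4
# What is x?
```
Trace:
  q=18
  q=18, x=26

Final answer: 26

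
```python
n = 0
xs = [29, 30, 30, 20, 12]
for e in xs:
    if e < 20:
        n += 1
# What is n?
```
Trace:
  n=0
  n=0, e=29
  n=0, e=30
  n=0, e=30
  n=0, e=20
  n=1, e=12

Final answer: 1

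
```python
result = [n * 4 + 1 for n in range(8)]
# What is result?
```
Trace:
  n=0
  n=1
  n=2
  n=3
  n=4
  n=5
  n=6
  n=7
  result=[1, 5, 9, 13, 17, 21, 25, 29]

Final answer: [1, 5, 9, 13, 17, 21, 25, 29]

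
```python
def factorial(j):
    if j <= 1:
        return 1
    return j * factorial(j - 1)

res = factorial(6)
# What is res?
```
Call trace:
factorial(j=6)
  factorial(j=5)
    factorial(j=4)
      factorial(j=3)
        factorial(j=2)
          factorial(j=1)
          -> return 1
        -> return 2
      -> return 6
    -> return 24
  -> return 120
-> return 720

Final answer: 720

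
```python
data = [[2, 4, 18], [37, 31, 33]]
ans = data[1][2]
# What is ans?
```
Trace:
  data=[[2, 4, 18], [37, 31, 33]]
  data=[[2, 4, 18], [37, 31, 33]], ans=33

Final answer: 33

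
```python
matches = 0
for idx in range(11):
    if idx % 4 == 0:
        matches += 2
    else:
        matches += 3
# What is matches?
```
Trace:
  matches=0
  matches=2, idx=0
  matches=5, idx=1
  matches=8, idx=2
  matches=11, idx=3
  matches=13, idx=4
  matches=16, idx=5
  matches=19, idx=6
  matches=22, idx=7
  matches=24, idx=8
  matches=27, idx=9
  matches=30, idx=10

Final answer: 30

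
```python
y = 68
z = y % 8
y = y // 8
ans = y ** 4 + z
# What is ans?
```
Trace:
  y=68
  y=68, z=4
  y=8, z=4
  y=8, z=4, ans=4100

Final answer: 4100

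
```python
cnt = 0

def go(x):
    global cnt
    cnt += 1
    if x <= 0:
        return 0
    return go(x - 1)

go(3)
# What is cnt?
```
Call trace:
go(x=3)
  go(x=2)
    go(x=1)
      go(x=0)
      -> return 0
    -> return 0
  -> return 0
-> return 0

cnt is incremented once per call. go is entered once for each x = 3, 2, 1, 0 (the x <= 0 call returns without recursing), i.e. 3 + 1 calls.
cnt = 4

Final answer: 4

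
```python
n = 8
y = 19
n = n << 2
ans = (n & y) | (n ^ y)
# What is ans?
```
Trace:
  n=8
  n=8, y=19
  n=32, y=19
  n=32, y=19, ans=51

Final answer: 51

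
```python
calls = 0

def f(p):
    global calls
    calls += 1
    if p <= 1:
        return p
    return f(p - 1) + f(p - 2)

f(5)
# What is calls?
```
Call trace (a repeated sub-call is expanded the first time; later identical calls just restate its return value):
f(p=5)
  f(p=4)
    f(p=3)
      f(p=2)
        f(p=1)
        -> return 1
        f(p=0)
        -> return 0
      -> return 1
      f(p=1)
      -> return 1
    -> return 2
    f(p=2) -> return 1  (same call as traced above)
  -> return 3
  f(p=3) -> return 2  (same call as traced above)
-> return 5

calls is incremented once per call, so count the calls in each subtree. Let C(p) = number of calls made by f(p).
C(0) = C(1) = 1 (base case, no recursion); C(p) = 1 + C(p - 1) + C(p - 2) otherwise.
C(2) = 1 + C(1) + C(0) = 1 + 1 + 1 = 3
C(3) = 1 + C(2) + C(1) = 1 + 3 + 1 = 5
C(4) = 1 + C(3) + C(2) = 1 + 5 + 3 = 9
C(5) = 1 + C(4) + C(3) = 1 + 9 + 5 = 15
calls = C(5) = 15

Final answer: 15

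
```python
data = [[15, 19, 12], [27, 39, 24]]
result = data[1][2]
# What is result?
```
Trace:
  data=[[15, 19, 12], [27, 39, 24]]
  data=[[15, 19, 12], [27, 39, 24]], result=24

Final answer: 24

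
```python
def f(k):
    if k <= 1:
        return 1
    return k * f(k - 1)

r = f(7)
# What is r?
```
Call trace:
f(k=7)
  f(k=6)
    f(k=5)
      f(k=4)
        f(k=3)
          f(k=2)
            f(k=1)
            -> return 1
          -> return 2
        -> return 6
      -> return 24
    -> return 120
  -> return 720
-> return 5040

Final answer: 5040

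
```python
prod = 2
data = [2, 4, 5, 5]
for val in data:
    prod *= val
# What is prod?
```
Trace:
  prod=2
  prod=4, val=2
  prod=16, val=4
  prod=80, val=5
  prod=400, val=5

Final answer: 400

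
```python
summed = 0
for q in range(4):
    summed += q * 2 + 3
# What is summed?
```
Trace:
  summed=0
  summed=3, q=0
  summed=8, q=1
  summed=15, q=2
  summed=24, q=3

Final answer: 24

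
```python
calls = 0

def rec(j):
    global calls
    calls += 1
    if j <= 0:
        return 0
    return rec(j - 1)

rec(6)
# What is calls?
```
Call trace:
rec(j=6)
  rec(j=5)
    rec(j=4)
      rec(j=3)
        rec(j=2)
          rec(j=1)
            rec(j=0)
            -> return 0
          -> return 0
        -> return 0
      -> return 0
    -> return 0
  -> return 0
-> return 0

calls is incremented once per call. rec is entered once for each j = 6, 5, 4, 3, 2, 1, 0 (the j <= 0 call returns without recursing), i.e. 6 + 1 calls.
calls = 7

Final answer: 7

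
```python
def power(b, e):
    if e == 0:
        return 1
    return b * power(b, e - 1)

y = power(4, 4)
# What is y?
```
Call trace:
power(b=4, e=4)
  power(b=4, e=3)
    power(b=4, e=2)
      power(b=4, e=1)
        power(b=4, e=0)
        -> return 1
      -> return 4
    -> return 16
  -> return 64
-> return 256

Final answer: 256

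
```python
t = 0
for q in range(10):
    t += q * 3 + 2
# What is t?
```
Trace:
  t=0
  t=2, q=0
  t=7, q=1
  t=15, q=2
  t=26, q=3
  t=40, q=4
  t=57, q=5
  t=77, q=6
  t=100, q=7
  t=126, q=8
  t=155, q=9

Final answer: 155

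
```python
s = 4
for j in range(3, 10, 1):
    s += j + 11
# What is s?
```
Trace:
  s=4
  s=18, j=3
  s=33, j=4
  s=49, j=5
  s=66, j=6
  s=84, j=7
  s=103, j=8
  s=123, j=9

Final answer: 123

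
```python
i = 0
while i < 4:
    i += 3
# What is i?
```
Trace:
  i=0
  i=3
  i=6

Final answer: 6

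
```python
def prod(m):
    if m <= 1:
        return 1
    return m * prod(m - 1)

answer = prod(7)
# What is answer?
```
Call trace:
prod(m=7)
  prod(m=6)
    prod(m=5)
      prod(m=4)
        prod(m=3)
          prod(m=2)
            prod(m=1)
            -> return 1
          -> return 2
        -> return 6
      -> return 24
    -> return 120
  -> return 720
-> return 5040

Final answer: 5040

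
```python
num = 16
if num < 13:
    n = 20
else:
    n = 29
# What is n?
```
Trace:
  num=16
  num=16, n=29

Final answer: 29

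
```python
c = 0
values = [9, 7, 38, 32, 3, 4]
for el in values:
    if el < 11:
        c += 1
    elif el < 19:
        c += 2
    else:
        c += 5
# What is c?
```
Trace:
  c=0
  c=1, el=9
  c=2, el=7
  c=7, el=38
  c=12, el=32
  c=13, el=3
  c=14, el=4

Final answer: 14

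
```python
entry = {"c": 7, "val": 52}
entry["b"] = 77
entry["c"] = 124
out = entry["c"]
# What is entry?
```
Trace:
  entry={'c': 7, 'val': 52}
  entry={'c': 7, 'val': 52, 'b': 77}
  entry={'c': 124, 'val': 52, 'b': 77}
  entry={'c': 124, 'val': 52, 'b': 77}, out=124

Final answer: {'c': 124, 'val': 52, 'b': 77}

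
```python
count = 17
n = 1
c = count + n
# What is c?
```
Trace:
  count=17
  count=17, n=1
  count=17, n=1, c=18

Final answer: 18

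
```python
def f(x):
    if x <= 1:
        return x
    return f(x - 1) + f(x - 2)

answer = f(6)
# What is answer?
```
Call trace (a repeated sub-call is expanded the first time; later identical calls just restate its return value):
f(x=6)
  f(x=5)
    f(x=4)
      f(x=3)
        f(x=2)
          f(x=1)
          -> return 1
          f(x=0)
          -> return 0
        -> return 1
        f(x=1)
        -> return 1
      -> return 2
      f(x=2) -> return 1  (same call as traced above)
    -> return 3
    f(x=3) -> return 2  (same call as traced above)
  -> return 5
  f(x=4) -> return 3  (same call as traced above)
-> return 8

Final answer: 8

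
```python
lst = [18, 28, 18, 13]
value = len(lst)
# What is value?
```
Trace:
  lst=[18, 28, 18, 13]
  lst=[18, 28, 18, 13], value=4

Final answer: 4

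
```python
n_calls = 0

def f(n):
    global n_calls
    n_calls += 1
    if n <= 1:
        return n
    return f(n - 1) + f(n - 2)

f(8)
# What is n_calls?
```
Call trace (a repeated sub-call is expanded the first time; later identical calls just restate its return value):
f(n=8)
  f(n=7)
    f(n=6)
      f(n=5)
        f(n=4)
          f(n=3)
            f(n=2)
              f(n=1)
              -> return 1
              f(n=0)
              -> return 0
            -> return 1
            f(n=1)
            -> return 1
          -> return 2
          f(n=2) -> return 1  (same call as traced above)
        -> return 3
        f(n=3) -> return 2  (same call as traced above)
      -> return 5
      f(n=4) -> return 3  (same call as traced above)
    -> return 8
    f(n=5) -> return 5  (same call as traced above)
  -> return 13
  f(n=6) -> return 8  (same call as traced above)
-> return 21

n_calls is incremented once per call, so count the calls in each subtree. Let C(n) = number of calls made by f(n).
C(0) = C(1) = 1 (base case, no recursion); C(n) = 1 + C(n - 1) + C(n - 2) otherwise.
C(2) = 1 + C(1) + C(0) = 1 + 1 + 1 = 3
C(3) = 1 + C(2) + C(1) = 1 + 3 + 1 = 5
C(4) = 1 + C(3) + C(2) = 1 + 5 + 3 = 9
C(5) = 1 + C(4) + C(3) = 1 + 9 + 5 = 15
C(6) = 1 + C(5) + C(4) = 1 + 15 + 9 = 25
C(7) = 1 + C(6) + C(5) = 1 + 25 + 15 = 41
C(8) = 1 + C(7) + C(6) = 1 + 41 + 25 = 67
n_calls = C(8) = 67

Final answer: 67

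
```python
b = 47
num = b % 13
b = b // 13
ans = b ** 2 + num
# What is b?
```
Trace:
  b=47
  b=47, num=8
  b=3, num=8
  b=3, num=8, ans=17

Final answer: 3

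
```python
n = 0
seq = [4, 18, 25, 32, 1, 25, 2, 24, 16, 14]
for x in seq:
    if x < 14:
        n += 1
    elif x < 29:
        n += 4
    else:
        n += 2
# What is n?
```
Trace:
  n=0
  n=1, x=4
  n=5, x=18
  n=9, x=25
  n=11, x=32
  n=12, x=1
  n=16, x=25
  n=17, x=2
  n=21, x=24
  n=25, x=16
  n=29, x=14

Final answer: 29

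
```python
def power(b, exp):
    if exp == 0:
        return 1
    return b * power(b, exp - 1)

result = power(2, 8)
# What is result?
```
Call trace:
power(b=2, exp=8)
  power(b=2, exp=7)
    power(b=2, exp=6)
      power(b=2, exp=5)
        power(b=2, exp=4)
          power(b=2, exp=3)
            power(b=2, exp=2)
              power(b=2, exp=1)
                power(b=2, exp=0)
                -> return 1
              -> return 2
            -> return 4
          -> return 8
        -> return 16
      -> return 32
    -> return 64
  -> return 128
-> return 256

Final answer: 256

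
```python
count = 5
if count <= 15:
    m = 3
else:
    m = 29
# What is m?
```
Trace:
  count=5
  count=5, m=3

Final answer: 3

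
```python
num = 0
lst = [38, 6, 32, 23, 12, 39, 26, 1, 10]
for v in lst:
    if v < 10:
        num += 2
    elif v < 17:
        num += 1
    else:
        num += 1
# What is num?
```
Trace:
  num=0
  num=1, v=38
  num=3, v=6
  num=4, v=32
  num=5, v=23
  num=6, v=12
  num=7, v=39
  num=8, v=26
  num=10, v=1
  num=11, v=10

Final answer: 11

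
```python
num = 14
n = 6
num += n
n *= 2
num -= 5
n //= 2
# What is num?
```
Trace:
  num=14
  num=14, n=6
  num=20, n=6
  num=20, n=12
  num=15, n=12
  num=15, n=6

Final answer: 15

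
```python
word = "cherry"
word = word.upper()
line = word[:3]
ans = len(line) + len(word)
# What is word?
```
Trace:
  word='cherry'
  word='CHERRY'
  word='CHERRY', line='CHE'
  word='CHERRY', line='CHE', ans=9

Final answer: 'CHERRY'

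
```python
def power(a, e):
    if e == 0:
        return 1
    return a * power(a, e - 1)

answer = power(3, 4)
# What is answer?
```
Call trace:
power(a=3, e=4)
  power(a=3, e=3)
    power(a=3, e=2)
      power(a=3, e=1)
        power(a=3, e=0)
        -> return 1
      -> return 3
    -> return 9
  -> return 27
-> return 81

Final answer: 81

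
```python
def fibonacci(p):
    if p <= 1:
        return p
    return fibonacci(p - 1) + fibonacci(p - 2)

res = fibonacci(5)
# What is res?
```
Call trace (a repeated sub-call is expanded the first time; later identical calls just restate its return value):
fibonacci(p=5)
  fibonacci(p=4)
    fibonacci(p=3)
      fibonacci(p=2)
        fibonacci(p=1)
        -> return 1
        fibonacci(p=0)
        -> return 0
      -> return 1
      fibonacci(p=1)
      -> return 1
    -> return 2
    fibonacci(p=2) -> return 1  (same call as traced above)
  -> return 3
  fibonacci(p=3) -> return 2  (same call as traced above)
-> return 5

Final answer: 5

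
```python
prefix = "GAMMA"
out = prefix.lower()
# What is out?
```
Trace:
  prefix='GAMMA'
  prefix='GAMMA', out='gamma'

Final answer: 'gamma'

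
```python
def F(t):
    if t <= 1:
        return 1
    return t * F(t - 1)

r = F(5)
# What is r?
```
Call trace:
F(t=5)
  F(t=4)
    F(t=3)
      F(t=2)
        F(t=1)
        -> return 1
      -> return 2
    -> return 6
  -> return 24
-> return 120

Final answer: 120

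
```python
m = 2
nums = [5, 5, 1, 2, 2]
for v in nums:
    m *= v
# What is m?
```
Trace:
  m=2
  m=10, v=5
  m=50, v=5
  m=50, v=1
  m=100, v=2
  m=200, v=2

Final answer: 200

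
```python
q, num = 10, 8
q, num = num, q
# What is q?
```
Trace:
  q=10, num=8
  q=8, num=10

Final answer: 8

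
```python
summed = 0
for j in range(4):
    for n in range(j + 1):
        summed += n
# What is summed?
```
Trace:
  summed=0
  summed=0, j=0, n=0
  summed=0, j=1, n=0
  summed=1, j=1, n=1
  summed=1, j=2, n=0
  summed=2, j=2, n=1
  summed=4, j=2, n=2
  summed=4, j=3, n=0
  summed=5, j=3, n=1
  summed=7, j=3, n=2
  summed=10, j=3, n=3

Final answer: 10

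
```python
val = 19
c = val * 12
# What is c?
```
Trace:
  val=19
  val=19, c=228

Final answer: 228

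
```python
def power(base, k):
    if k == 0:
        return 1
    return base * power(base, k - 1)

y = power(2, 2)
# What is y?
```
Call trace:
power(base=2, k=2)
  power(base=2, k=1)
    power(base=2, k=0)
    -> return 1
  -> return 2
-> return 4

Final answer: 4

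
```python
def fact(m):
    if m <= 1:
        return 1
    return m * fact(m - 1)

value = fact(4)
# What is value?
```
Call trace:
fact(m=4)
  fact(m=3)
    fact(m=2)
      fact(m=1)
      -> return 1
    -> return 2
  -> return 6
-> return 24

Final answer: 24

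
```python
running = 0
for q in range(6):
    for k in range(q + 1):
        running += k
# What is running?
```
Trace:
  running=0
  running=0, q=0, k=0
  running=0, q=1, k=0
  running=1, q=1, k=1
  running=1, q=2, k=0
  running=2, q=2, k=1
  running=4, q=2, k=2
  running=4, q=3, k=0
  running=5, q=3, k=1
  running=7, q=3, k=2
  running=10, q=3, k=3
  running=10, q=4, k=0
  running=11, q=4, k=1
  running=13, q=4, k=2
  running=16, q=4, k=3
  running=20, q=4, k=4
  running=20, q=5, k=0
  running=21, q=5, k=1
  running=23, q=5, k=2
  running=26, q=5, k=3
  running=30, q=5, k=4
  running=35, q=5, k=5

Final answer: 35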